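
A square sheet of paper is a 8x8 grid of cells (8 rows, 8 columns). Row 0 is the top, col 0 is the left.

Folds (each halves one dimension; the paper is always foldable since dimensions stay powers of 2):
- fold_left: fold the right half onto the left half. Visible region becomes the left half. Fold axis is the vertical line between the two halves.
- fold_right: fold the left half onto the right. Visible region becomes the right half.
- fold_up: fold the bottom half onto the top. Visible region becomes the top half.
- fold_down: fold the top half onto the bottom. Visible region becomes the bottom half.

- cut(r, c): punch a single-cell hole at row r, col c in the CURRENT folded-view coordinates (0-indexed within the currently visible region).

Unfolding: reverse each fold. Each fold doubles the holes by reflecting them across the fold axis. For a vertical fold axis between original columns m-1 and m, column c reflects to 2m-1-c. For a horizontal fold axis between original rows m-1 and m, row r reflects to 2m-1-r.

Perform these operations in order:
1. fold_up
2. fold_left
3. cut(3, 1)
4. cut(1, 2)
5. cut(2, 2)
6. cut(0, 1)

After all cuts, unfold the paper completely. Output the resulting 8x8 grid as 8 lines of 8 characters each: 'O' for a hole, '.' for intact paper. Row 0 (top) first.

Answer: .O....O.
..O..O..
..O..O..
.O....O.
.O....O.
..O..O..
..O..O..
.O....O.

Derivation:
Op 1 fold_up: fold axis h@4; visible region now rows[0,4) x cols[0,8) = 4x8
Op 2 fold_left: fold axis v@4; visible region now rows[0,4) x cols[0,4) = 4x4
Op 3 cut(3, 1): punch at orig (3,1); cuts so far [(3, 1)]; region rows[0,4) x cols[0,4) = 4x4
Op 4 cut(1, 2): punch at orig (1,2); cuts so far [(1, 2), (3, 1)]; region rows[0,4) x cols[0,4) = 4x4
Op 5 cut(2, 2): punch at orig (2,2); cuts so far [(1, 2), (2, 2), (3, 1)]; region rows[0,4) x cols[0,4) = 4x4
Op 6 cut(0, 1): punch at orig (0,1); cuts so far [(0, 1), (1, 2), (2, 2), (3, 1)]; region rows[0,4) x cols[0,4) = 4x4
Unfold 1 (reflect across v@4): 8 holes -> [(0, 1), (0, 6), (1, 2), (1, 5), (2, 2), (2, 5), (3, 1), (3, 6)]
Unfold 2 (reflect across h@4): 16 holes -> [(0, 1), (0, 6), (1, 2), (1, 5), (2, 2), (2, 5), (3, 1), (3, 6), (4, 1), (4, 6), (5, 2), (5, 5), (6, 2), (6, 5), (7, 1), (7, 6)]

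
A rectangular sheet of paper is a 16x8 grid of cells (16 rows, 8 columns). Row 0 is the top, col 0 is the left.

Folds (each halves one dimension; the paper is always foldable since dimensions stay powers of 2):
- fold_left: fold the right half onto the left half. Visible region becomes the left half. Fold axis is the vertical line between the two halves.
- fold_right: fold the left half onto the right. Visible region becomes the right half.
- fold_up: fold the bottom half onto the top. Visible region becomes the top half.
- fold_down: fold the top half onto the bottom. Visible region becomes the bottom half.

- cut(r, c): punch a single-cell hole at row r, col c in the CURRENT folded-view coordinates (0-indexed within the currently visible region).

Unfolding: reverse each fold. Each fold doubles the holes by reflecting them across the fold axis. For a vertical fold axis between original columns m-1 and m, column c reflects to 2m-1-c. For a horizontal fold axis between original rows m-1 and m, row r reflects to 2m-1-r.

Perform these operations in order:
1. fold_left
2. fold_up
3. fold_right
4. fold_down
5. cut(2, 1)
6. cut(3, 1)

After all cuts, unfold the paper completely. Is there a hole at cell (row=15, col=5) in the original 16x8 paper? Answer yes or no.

Op 1 fold_left: fold axis v@4; visible region now rows[0,16) x cols[0,4) = 16x4
Op 2 fold_up: fold axis h@8; visible region now rows[0,8) x cols[0,4) = 8x4
Op 3 fold_right: fold axis v@2; visible region now rows[0,8) x cols[2,4) = 8x2
Op 4 fold_down: fold axis h@4; visible region now rows[4,8) x cols[2,4) = 4x2
Op 5 cut(2, 1): punch at orig (6,3); cuts so far [(6, 3)]; region rows[4,8) x cols[2,4) = 4x2
Op 6 cut(3, 1): punch at orig (7,3); cuts so far [(6, 3), (7, 3)]; region rows[4,8) x cols[2,4) = 4x2
Unfold 1 (reflect across h@4): 4 holes -> [(0, 3), (1, 3), (6, 3), (7, 3)]
Unfold 2 (reflect across v@2): 8 holes -> [(0, 0), (0, 3), (1, 0), (1, 3), (6, 0), (6, 3), (7, 0), (7, 3)]
Unfold 3 (reflect across h@8): 16 holes -> [(0, 0), (0, 3), (1, 0), (1, 3), (6, 0), (6, 3), (7, 0), (7, 3), (8, 0), (8, 3), (9, 0), (9, 3), (14, 0), (14, 3), (15, 0), (15, 3)]
Unfold 4 (reflect across v@4): 32 holes -> [(0, 0), (0, 3), (0, 4), (0, 7), (1, 0), (1, 3), (1, 4), (1, 7), (6, 0), (6, 3), (6, 4), (6, 7), (7, 0), (7, 3), (7, 4), (7, 7), (8, 0), (8, 3), (8, 4), (8, 7), (9, 0), (9, 3), (9, 4), (9, 7), (14, 0), (14, 3), (14, 4), (14, 7), (15, 0), (15, 3), (15, 4), (15, 7)]
Holes: [(0, 0), (0, 3), (0, 4), (0, 7), (1, 0), (1, 3), (1, 4), (1, 7), (6, 0), (6, 3), (6, 4), (6, 7), (7, 0), (7, 3), (7, 4), (7, 7), (8, 0), (8, 3), (8, 4), (8, 7), (9, 0), (9, 3), (9, 4), (9, 7), (14, 0), (14, 3), (14, 4), (14, 7), (15, 0), (15, 3), (15, 4), (15, 7)]

Answer: no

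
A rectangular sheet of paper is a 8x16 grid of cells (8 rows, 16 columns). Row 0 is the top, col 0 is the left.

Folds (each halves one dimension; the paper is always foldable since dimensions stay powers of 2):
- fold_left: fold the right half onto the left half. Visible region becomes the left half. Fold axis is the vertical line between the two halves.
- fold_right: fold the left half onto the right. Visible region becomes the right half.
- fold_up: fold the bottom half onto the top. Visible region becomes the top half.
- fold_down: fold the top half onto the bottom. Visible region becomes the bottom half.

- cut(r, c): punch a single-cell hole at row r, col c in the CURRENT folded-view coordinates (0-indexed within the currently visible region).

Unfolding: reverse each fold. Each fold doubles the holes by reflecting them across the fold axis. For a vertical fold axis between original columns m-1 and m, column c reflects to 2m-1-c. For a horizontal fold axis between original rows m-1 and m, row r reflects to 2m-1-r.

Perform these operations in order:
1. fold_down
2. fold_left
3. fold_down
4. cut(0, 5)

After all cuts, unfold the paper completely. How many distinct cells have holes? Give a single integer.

Op 1 fold_down: fold axis h@4; visible region now rows[4,8) x cols[0,16) = 4x16
Op 2 fold_left: fold axis v@8; visible region now rows[4,8) x cols[0,8) = 4x8
Op 3 fold_down: fold axis h@6; visible region now rows[6,8) x cols[0,8) = 2x8
Op 4 cut(0, 5): punch at orig (6,5); cuts so far [(6, 5)]; region rows[6,8) x cols[0,8) = 2x8
Unfold 1 (reflect across h@6): 2 holes -> [(5, 5), (6, 5)]
Unfold 2 (reflect across v@8): 4 holes -> [(5, 5), (5, 10), (6, 5), (6, 10)]
Unfold 3 (reflect across h@4): 8 holes -> [(1, 5), (1, 10), (2, 5), (2, 10), (5, 5), (5, 10), (6, 5), (6, 10)]

Answer: 8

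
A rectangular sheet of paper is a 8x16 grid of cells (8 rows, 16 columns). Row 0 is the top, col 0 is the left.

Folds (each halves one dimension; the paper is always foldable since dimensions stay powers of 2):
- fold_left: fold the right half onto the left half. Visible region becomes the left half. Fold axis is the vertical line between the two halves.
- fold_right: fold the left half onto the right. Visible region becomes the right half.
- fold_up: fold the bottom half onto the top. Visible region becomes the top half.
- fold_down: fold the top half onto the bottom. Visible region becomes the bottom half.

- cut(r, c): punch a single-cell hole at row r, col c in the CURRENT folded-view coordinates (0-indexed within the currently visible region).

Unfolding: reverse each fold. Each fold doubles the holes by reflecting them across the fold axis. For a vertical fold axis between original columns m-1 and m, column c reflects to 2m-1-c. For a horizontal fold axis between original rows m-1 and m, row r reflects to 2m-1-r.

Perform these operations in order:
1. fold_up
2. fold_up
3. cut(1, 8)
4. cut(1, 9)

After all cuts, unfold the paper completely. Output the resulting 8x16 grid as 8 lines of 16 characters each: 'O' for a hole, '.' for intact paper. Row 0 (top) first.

Op 1 fold_up: fold axis h@4; visible region now rows[0,4) x cols[0,16) = 4x16
Op 2 fold_up: fold axis h@2; visible region now rows[0,2) x cols[0,16) = 2x16
Op 3 cut(1, 8): punch at orig (1,8); cuts so far [(1, 8)]; region rows[0,2) x cols[0,16) = 2x16
Op 4 cut(1, 9): punch at orig (1,9); cuts so far [(1, 8), (1, 9)]; region rows[0,2) x cols[0,16) = 2x16
Unfold 1 (reflect across h@2): 4 holes -> [(1, 8), (1, 9), (2, 8), (2, 9)]
Unfold 2 (reflect across h@4): 8 holes -> [(1, 8), (1, 9), (2, 8), (2, 9), (5, 8), (5, 9), (6, 8), (6, 9)]

Answer: ................
........OO......
........OO......
................
................
........OO......
........OO......
................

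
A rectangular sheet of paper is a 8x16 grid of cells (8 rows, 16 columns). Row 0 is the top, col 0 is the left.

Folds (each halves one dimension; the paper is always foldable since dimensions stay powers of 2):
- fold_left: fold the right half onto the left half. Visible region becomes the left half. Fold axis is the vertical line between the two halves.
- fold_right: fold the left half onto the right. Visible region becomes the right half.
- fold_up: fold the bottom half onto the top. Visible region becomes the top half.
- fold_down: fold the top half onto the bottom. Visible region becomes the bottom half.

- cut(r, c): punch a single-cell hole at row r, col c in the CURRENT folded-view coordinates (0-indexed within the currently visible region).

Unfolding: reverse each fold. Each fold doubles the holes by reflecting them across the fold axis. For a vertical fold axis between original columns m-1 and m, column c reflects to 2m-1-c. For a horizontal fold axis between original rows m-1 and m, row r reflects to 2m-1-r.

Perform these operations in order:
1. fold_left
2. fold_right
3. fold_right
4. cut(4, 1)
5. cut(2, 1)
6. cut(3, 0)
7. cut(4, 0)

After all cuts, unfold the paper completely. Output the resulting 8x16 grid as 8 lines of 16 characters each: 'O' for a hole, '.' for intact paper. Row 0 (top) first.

Op 1 fold_left: fold axis v@8; visible region now rows[0,8) x cols[0,8) = 8x8
Op 2 fold_right: fold axis v@4; visible region now rows[0,8) x cols[4,8) = 8x4
Op 3 fold_right: fold axis v@6; visible region now rows[0,8) x cols[6,8) = 8x2
Op 4 cut(4, 1): punch at orig (4,7); cuts so far [(4, 7)]; region rows[0,8) x cols[6,8) = 8x2
Op 5 cut(2, 1): punch at orig (2,7); cuts so far [(2, 7), (4, 7)]; region rows[0,8) x cols[6,8) = 8x2
Op 6 cut(3, 0): punch at orig (3,6); cuts so far [(2, 7), (3, 6), (4, 7)]; region rows[0,8) x cols[6,8) = 8x2
Op 7 cut(4, 0): punch at orig (4,6); cuts so far [(2, 7), (3, 6), (4, 6), (4, 7)]; region rows[0,8) x cols[6,8) = 8x2
Unfold 1 (reflect across v@6): 8 holes -> [(2, 4), (2, 7), (3, 5), (3, 6), (4, 4), (4, 5), (4, 6), (4, 7)]
Unfold 2 (reflect across v@4): 16 holes -> [(2, 0), (2, 3), (2, 4), (2, 7), (3, 1), (3, 2), (3, 5), (3, 6), (4, 0), (4, 1), (4, 2), (4, 3), (4, 4), (4, 5), (4, 6), (4, 7)]
Unfold 3 (reflect across v@8): 32 holes -> [(2, 0), (2, 3), (2, 4), (2, 7), (2, 8), (2, 11), (2, 12), (2, 15), (3, 1), (3, 2), (3, 5), (3, 6), (3, 9), (3, 10), (3, 13), (3, 14), (4, 0), (4, 1), (4, 2), (4, 3), (4, 4), (4, 5), (4, 6), (4, 7), (4, 8), (4, 9), (4, 10), (4, 11), (4, 12), (4, 13), (4, 14), (4, 15)]

Answer: ................
................
O..OO..OO..OO..O
.OO..OO..OO..OO.
OOOOOOOOOOOOOOOO
................
................
................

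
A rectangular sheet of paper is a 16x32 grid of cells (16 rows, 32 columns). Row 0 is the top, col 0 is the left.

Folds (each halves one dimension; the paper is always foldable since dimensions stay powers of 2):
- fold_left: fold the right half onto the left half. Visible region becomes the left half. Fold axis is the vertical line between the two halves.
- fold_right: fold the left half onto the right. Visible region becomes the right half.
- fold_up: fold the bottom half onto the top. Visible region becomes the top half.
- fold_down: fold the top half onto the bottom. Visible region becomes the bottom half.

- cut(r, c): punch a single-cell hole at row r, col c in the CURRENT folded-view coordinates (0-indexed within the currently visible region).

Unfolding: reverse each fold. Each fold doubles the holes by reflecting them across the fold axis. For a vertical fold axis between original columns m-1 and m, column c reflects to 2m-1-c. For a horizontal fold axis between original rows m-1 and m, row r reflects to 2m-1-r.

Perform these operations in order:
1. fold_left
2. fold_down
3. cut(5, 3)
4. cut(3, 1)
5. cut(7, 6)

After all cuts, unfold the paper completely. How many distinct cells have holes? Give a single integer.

Answer: 12

Derivation:
Op 1 fold_left: fold axis v@16; visible region now rows[0,16) x cols[0,16) = 16x16
Op 2 fold_down: fold axis h@8; visible region now rows[8,16) x cols[0,16) = 8x16
Op 3 cut(5, 3): punch at orig (13,3); cuts so far [(13, 3)]; region rows[8,16) x cols[0,16) = 8x16
Op 4 cut(3, 1): punch at orig (11,1); cuts so far [(11, 1), (13, 3)]; region rows[8,16) x cols[0,16) = 8x16
Op 5 cut(7, 6): punch at orig (15,6); cuts so far [(11, 1), (13, 3), (15, 6)]; region rows[8,16) x cols[0,16) = 8x16
Unfold 1 (reflect across h@8): 6 holes -> [(0, 6), (2, 3), (4, 1), (11, 1), (13, 3), (15, 6)]
Unfold 2 (reflect across v@16): 12 holes -> [(0, 6), (0, 25), (2, 3), (2, 28), (4, 1), (4, 30), (11, 1), (11, 30), (13, 3), (13, 28), (15, 6), (15, 25)]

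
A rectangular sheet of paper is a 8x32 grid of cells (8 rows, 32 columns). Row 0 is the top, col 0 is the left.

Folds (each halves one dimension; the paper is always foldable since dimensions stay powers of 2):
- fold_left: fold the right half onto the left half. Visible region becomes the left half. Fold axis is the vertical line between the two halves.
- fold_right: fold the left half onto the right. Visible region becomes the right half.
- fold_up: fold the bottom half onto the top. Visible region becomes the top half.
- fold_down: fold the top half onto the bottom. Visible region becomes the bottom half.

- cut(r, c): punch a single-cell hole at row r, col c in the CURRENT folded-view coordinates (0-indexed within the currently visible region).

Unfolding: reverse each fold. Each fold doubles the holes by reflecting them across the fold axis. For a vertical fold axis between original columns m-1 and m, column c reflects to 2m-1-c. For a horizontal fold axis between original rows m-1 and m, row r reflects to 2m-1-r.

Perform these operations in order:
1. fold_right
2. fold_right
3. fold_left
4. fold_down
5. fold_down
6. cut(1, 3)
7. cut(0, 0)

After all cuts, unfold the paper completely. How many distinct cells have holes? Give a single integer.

Answer: 64

Derivation:
Op 1 fold_right: fold axis v@16; visible region now rows[0,8) x cols[16,32) = 8x16
Op 2 fold_right: fold axis v@24; visible region now rows[0,8) x cols[24,32) = 8x8
Op 3 fold_left: fold axis v@28; visible region now rows[0,8) x cols[24,28) = 8x4
Op 4 fold_down: fold axis h@4; visible region now rows[4,8) x cols[24,28) = 4x4
Op 5 fold_down: fold axis h@6; visible region now rows[6,8) x cols[24,28) = 2x4
Op 6 cut(1, 3): punch at orig (7,27); cuts so far [(7, 27)]; region rows[6,8) x cols[24,28) = 2x4
Op 7 cut(0, 0): punch at orig (6,24); cuts so far [(6, 24), (7, 27)]; region rows[6,8) x cols[24,28) = 2x4
Unfold 1 (reflect across h@6): 4 holes -> [(4, 27), (5, 24), (6, 24), (7, 27)]
Unfold 2 (reflect across h@4): 8 holes -> [(0, 27), (1, 24), (2, 24), (3, 27), (4, 27), (5, 24), (6, 24), (7, 27)]
Unfold 3 (reflect across v@28): 16 holes -> [(0, 27), (0, 28), (1, 24), (1, 31), (2, 24), (2, 31), (3, 27), (3, 28), (4, 27), (4, 28), (5, 24), (5, 31), (6, 24), (6, 31), (7, 27), (7, 28)]
Unfold 4 (reflect across v@24): 32 holes -> [(0, 19), (0, 20), (0, 27), (0, 28), (1, 16), (1, 23), (1, 24), (1, 31), (2, 16), (2, 23), (2, 24), (2, 31), (3, 19), (3, 20), (3, 27), (3, 28), (4, 19), (4, 20), (4, 27), (4, 28), (5, 16), (5, 23), (5, 24), (5, 31), (6, 16), (6, 23), (6, 24), (6, 31), (7, 19), (7, 20), (7, 27), (7, 28)]
Unfold 5 (reflect across v@16): 64 holes -> [(0, 3), (0, 4), (0, 11), (0, 12), (0, 19), (0, 20), (0, 27), (0, 28), (1, 0), (1, 7), (1, 8), (1, 15), (1, 16), (1, 23), (1, 24), (1, 31), (2, 0), (2, 7), (2, 8), (2, 15), (2, 16), (2, 23), (2, 24), (2, 31), (3, 3), (3, 4), (3, 11), (3, 12), (3, 19), (3, 20), (3, 27), (3, 28), (4, 3), (4, 4), (4, 11), (4, 12), (4, 19), (4, 20), (4, 27), (4, 28), (5, 0), (5, 7), (5, 8), (5, 15), (5, 16), (5, 23), (5, 24), (5, 31), (6, 0), (6, 7), (6, 8), (6, 15), (6, 16), (6, 23), (6, 24), (6, 31), (7, 3), (7, 4), (7, 11), (7, 12), (7, 19), (7, 20), (7, 27), (7, 28)]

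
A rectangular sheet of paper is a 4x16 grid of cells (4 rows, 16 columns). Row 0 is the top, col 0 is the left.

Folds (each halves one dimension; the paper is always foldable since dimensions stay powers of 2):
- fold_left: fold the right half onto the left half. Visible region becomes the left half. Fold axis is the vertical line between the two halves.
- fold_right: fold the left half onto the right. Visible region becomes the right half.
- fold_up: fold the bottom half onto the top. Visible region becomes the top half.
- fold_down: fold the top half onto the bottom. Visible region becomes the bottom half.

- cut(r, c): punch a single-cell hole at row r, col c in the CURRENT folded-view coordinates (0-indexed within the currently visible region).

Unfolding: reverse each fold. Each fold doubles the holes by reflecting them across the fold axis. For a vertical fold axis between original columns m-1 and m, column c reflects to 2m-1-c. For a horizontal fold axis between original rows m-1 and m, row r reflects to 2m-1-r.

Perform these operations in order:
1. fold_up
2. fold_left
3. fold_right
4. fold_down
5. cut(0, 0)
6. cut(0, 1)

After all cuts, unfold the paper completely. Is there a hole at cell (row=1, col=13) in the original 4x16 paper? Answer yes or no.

Answer: yes

Derivation:
Op 1 fold_up: fold axis h@2; visible region now rows[0,2) x cols[0,16) = 2x16
Op 2 fold_left: fold axis v@8; visible region now rows[0,2) x cols[0,8) = 2x8
Op 3 fold_right: fold axis v@4; visible region now rows[0,2) x cols[4,8) = 2x4
Op 4 fold_down: fold axis h@1; visible region now rows[1,2) x cols[4,8) = 1x4
Op 5 cut(0, 0): punch at orig (1,4); cuts so far [(1, 4)]; region rows[1,2) x cols[4,8) = 1x4
Op 6 cut(0, 1): punch at orig (1,5); cuts so far [(1, 4), (1, 5)]; region rows[1,2) x cols[4,8) = 1x4
Unfold 1 (reflect across h@1): 4 holes -> [(0, 4), (0, 5), (1, 4), (1, 5)]
Unfold 2 (reflect across v@4): 8 holes -> [(0, 2), (0, 3), (0, 4), (0, 5), (1, 2), (1, 3), (1, 4), (1, 5)]
Unfold 3 (reflect across v@8): 16 holes -> [(0, 2), (0, 3), (0, 4), (0, 5), (0, 10), (0, 11), (0, 12), (0, 13), (1, 2), (1, 3), (1, 4), (1, 5), (1, 10), (1, 11), (1, 12), (1, 13)]
Unfold 4 (reflect across h@2): 32 holes -> [(0, 2), (0, 3), (0, 4), (0, 5), (0, 10), (0, 11), (0, 12), (0, 13), (1, 2), (1, 3), (1, 4), (1, 5), (1, 10), (1, 11), (1, 12), (1, 13), (2, 2), (2, 3), (2, 4), (2, 5), (2, 10), (2, 11), (2, 12), (2, 13), (3, 2), (3, 3), (3, 4), (3, 5), (3, 10), (3, 11), (3, 12), (3, 13)]
Holes: [(0, 2), (0, 3), (0, 4), (0, 5), (0, 10), (0, 11), (0, 12), (0, 13), (1, 2), (1, 3), (1, 4), (1, 5), (1, 10), (1, 11), (1, 12), (1, 13), (2, 2), (2, 3), (2, 4), (2, 5), (2, 10), (2, 11), (2, 12), (2, 13), (3, 2), (3, 3), (3, 4), (3, 5), (3, 10), (3, 11), (3, 12), (3, 13)]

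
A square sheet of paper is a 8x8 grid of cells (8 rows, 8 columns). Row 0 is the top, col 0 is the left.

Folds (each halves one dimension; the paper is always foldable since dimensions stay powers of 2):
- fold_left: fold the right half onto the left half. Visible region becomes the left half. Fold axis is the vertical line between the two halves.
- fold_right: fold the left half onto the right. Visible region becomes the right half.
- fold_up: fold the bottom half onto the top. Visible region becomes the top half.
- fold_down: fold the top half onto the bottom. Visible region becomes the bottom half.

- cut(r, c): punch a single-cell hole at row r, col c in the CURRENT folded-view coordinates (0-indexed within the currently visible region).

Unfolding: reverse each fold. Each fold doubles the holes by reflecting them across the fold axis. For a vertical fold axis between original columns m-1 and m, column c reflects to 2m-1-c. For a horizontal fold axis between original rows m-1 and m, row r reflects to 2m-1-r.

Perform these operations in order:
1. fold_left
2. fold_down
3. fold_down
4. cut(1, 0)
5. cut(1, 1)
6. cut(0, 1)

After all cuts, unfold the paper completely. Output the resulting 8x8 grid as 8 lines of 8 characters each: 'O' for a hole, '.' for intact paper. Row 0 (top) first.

Op 1 fold_left: fold axis v@4; visible region now rows[0,8) x cols[0,4) = 8x4
Op 2 fold_down: fold axis h@4; visible region now rows[4,8) x cols[0,4) = 4x4
Op 3 fold_down: fold axis h@6; visible region now rows[6,8) x cols[0,4) = 2x4
Op 4 cut(1, 0): punch at orig (7,0); cuts so far [(7, 0)]; region rows[6,8) x cols[0,4) = 2x4
Op 5 cut(1, 1): punch at orig (7,1); cuts so far [(7, 0), (7, 1)]; region rows[6,8) x cols[0,4) = 2x4
Op 6 cut(0, 1): punch at orig (6,1); cuts so far [(6, 1), (7, 0), (7, 1)]; region rows[6,8) x cols[0,4) = 2x4
Unfold 1 (reflect across h@6): 6 holes -> [(4, 0), (4, 1), (5, 1), (6, 1), (7, 0), (7, 1)]
Unfold 2 (reflect across h@4): 12 holes -> [(0, 0), (0, 1), (1, 1), (2, 1), (3, 0), (3, 1), (4, 0), (4, 1), (5, 1), (6, 1), (7, 0), (7, 1)]
Unfold 3 (reflect across v@4): 24 holes -> [(0, 0), (0, 1), (0, 6), (0, 7), (1, 1), (1, 6), (2, 1), (2, 6), (3, 0), (3, 1), (3, 6), (3, 7), (4, 0), (4, 1), (4, 6), (4, 7), (5, 1), (5, 6), (6, 1), (6, 6), (7, 0), (7, 1), (7, 6), (7, 7)]

Answer: OO....OO
.O....O.
.O....O.
OO....OO
OO....OO
.O....O.
.O....O.
OO....OO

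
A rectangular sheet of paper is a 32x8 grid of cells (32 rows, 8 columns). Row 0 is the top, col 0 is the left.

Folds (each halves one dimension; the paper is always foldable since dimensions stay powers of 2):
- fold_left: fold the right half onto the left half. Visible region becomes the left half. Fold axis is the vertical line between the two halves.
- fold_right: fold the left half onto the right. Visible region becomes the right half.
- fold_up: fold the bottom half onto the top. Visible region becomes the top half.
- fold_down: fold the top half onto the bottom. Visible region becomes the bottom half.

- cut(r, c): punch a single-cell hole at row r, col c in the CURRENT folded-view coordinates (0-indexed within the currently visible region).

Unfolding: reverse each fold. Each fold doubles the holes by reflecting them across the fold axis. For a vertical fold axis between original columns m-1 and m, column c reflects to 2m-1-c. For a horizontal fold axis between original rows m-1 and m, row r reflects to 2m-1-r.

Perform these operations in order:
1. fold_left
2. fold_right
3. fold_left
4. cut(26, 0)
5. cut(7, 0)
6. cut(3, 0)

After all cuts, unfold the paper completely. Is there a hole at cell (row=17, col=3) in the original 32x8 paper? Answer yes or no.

Answer: no

Derivation:
Op 1 fold_left: fold axis v@4; visible region now rows[0,32) x cols[0,4) = 32x4
Op 2 fold_right: fold axis v@2; visible region now rows[0,32) x cols[2,4) = 32x2
Op 3 fold_left: fold axis v@3; visible region now rows[0,32) x cols[2,3) = 32x1
Op 4 cut(26, 0): punch at orig (26,2); cuts so far [(26, 2)]; region rows[0,32) x cols[2,3) = 32x1
Op 5 cut(7, 0): punch at orig (7,2); cuts so far [(7, 2), (26, 2)]; region rows[0,32) x cols[2,3) = 32x1
Op 6 cut(3, 0): punch at orig (3,2); cuts so far [(3, 2), (7, 2), (26, 2)]; region rows[0,32) x cols[2,3) = 32x1
Unfold 1 (reflect across v@3): 6 holes -> [(3, 2), (3, 3), (7, 2), (7, 3), (26, 2), (26, 3)]
Unfold 2 (reflect across v@2): 12 holes -> [(3, 0), (3, 1), (3, 2), (3, 3), (7, 0), (7, 1), (7, 2), (7, 3), (26, 0), (26, 1), (26, 2), (26, 3)]
Unfold 3 (reflect across v@4): 24 holes -> [(3, 0), (3, 1), (3, 2), (3, 3), (3, 4), (3, 5), (3, 6), (3, 7), (7, 0), (7, 1), (7, 2), (7, 3), (7, 4), (7, 5), (7, 6), (7, 7), (26, 0), (26, 1), (26, 2), (26, 3), (26, 4), (26, 5), (26, 6), (26, 7)]
Holes: [(3, 0), (3, 1), (3, 2), (3, 3), (3, 4), (3, 5), (3, 6), (3, 7), (7, 0), (7, 1), (7, 2), (7, 3), (7, 4), (7, 5), (7, 6), (7, 7), (26, 0), (26, 1), (26, 2), (26, 3), (26, 4), (26, 5), (26, 6), (26, 7)]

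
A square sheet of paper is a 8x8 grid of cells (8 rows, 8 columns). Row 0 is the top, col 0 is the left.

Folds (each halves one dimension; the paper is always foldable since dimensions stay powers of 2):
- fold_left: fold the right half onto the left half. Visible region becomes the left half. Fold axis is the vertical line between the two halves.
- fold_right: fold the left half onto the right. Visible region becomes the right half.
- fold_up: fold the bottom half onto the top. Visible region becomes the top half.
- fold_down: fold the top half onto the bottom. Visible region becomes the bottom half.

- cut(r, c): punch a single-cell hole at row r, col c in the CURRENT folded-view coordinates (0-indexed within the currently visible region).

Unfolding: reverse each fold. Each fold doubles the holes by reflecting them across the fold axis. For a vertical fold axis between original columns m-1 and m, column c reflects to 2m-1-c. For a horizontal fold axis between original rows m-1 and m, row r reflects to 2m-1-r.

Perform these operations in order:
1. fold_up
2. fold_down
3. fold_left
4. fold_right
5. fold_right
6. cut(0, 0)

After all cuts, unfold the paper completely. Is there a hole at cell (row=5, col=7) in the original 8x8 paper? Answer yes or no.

Answer: yes

Derivation:
Op 1 fold_up: fold axis h@4; visible region now rows[0,4) x cols[0,8) = 4x8
Op 2 fold_down: fold axis h@2; visible region now rows[2,4) x cols[0,8) = 2x8
Op 3 fold_left: fold axis v@4; visible region now rows[2,4) x cols[0,4) = 2x4
Op 4 fold_right: fold axis v@2; visible region now rows[2,4) x cols[2,4) = 2x2
Op 5 fold_right: fold axis v@3; visible region now rows[2,4) x cols[3,4) = 2x1
Op 6 cut(0, 0): punch at orig (2,3); cuts so far [(2, 3)]; region rows[2,4) x cols[3,4) = 2x1
Unfold 1 (reflect across v@3): 2 holes -> [(2, 2), (2, 3)]
Unfold 2 (reflect across v@2): 4 holes -> [(2, 0), (2, 1), (2, 2), (2, 3)]
Unfold 3 (reflect across v@4): 8 holes -> [(2, 0), (2, 1), (2, 2), (2, 3), (2, 4), (2, 5), (2, 6), (2, 7)]
Unfold 4 (reflect across h@2): 16 holes -> [(1, 0), (1, 1), (1, 2), (1, 3), (1, 4), (1, 5), (1, 6), (1, 7), (2, 0), (2, 1), (2, 2), (2, 3), (2, 4), (2, 5), (2, 6), (2, 7)]
Unfold 5 (reflect across h@4): 32 holes -> [(1, 0), (1, 1), (1, 2), (1, 3), (1, 4), (1, 5), (1, 6), (1, 7), (2, 0), (2, 1), (2, 2), (2, 3), (2, 4), (2, 5), (2, 6), (2, 7), (5, 0), (5, 1), (5, 2), (5, 3), (5, 4), (5, 5), (5, 6), (5, 7), (6, 0), (6, 1), (6, 2), (6, 3), (6, 4), (6, 5), (6, 6), (6, 7)]
Holes: [(1, 0), (1, 1), (1, 2), (1, 3), (1, 4), (1, 5), (1, 6), (1, 7), (2, 0), (2, 1), (2, 2), (2, 3), (2, 4), (2, 5), (2, 6), (2, 7), (5, 0), (5, 1), (5, 2), (5, 3), (5, 4), (5, 5), (5, 6), (5, 7), (6, 0), (6, 1), (6, 2), (6, 3), (6, 4), (6, 5), (6, 6), (6, 7)]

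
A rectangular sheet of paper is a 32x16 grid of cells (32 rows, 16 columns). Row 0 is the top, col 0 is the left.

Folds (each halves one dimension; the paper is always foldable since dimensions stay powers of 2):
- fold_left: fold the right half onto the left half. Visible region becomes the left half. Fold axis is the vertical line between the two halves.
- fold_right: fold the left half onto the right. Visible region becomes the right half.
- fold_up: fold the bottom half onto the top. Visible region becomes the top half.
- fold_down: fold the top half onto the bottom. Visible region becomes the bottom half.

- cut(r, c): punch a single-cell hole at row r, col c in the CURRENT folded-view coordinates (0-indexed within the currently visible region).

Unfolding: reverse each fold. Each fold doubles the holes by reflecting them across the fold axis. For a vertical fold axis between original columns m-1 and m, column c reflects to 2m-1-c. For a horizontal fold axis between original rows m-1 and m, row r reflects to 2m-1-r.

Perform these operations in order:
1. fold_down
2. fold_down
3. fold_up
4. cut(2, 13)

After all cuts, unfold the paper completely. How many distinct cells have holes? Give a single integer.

Op 1 fold_down: fold axis h@16; visible region now rows[16,32) x cols[0,16) = 16x16
Op 2 fold_down: fold axis h@24; visible region now rows[24,32) x cols[0,16) = 8x16
Op 3 fold_up: fold axis h@28; visible region now rows[24,28) x cols[0,16) = 4x16
Op 4 cut(2, 13): punch at orig (26,13); cuts so far [(26, 13)]; region rows[24,28) x cols[0,16) = 4x16
Unfold 1 (reflect across h@28): 2 holes -> [(26, 13), (29, 13)]
Unfold 2 (reflect across h@24): 4 holes -> [(18, 13), (21, 13), (26, 13), (29, 13)]
Unfold 3 (reflect across h@16): 8 holes -> [(2, 13), (5, 13), (10, 13), (13, 13), (18, 13), (21, 13), (26, 13), (29, 13)]

Answer: 8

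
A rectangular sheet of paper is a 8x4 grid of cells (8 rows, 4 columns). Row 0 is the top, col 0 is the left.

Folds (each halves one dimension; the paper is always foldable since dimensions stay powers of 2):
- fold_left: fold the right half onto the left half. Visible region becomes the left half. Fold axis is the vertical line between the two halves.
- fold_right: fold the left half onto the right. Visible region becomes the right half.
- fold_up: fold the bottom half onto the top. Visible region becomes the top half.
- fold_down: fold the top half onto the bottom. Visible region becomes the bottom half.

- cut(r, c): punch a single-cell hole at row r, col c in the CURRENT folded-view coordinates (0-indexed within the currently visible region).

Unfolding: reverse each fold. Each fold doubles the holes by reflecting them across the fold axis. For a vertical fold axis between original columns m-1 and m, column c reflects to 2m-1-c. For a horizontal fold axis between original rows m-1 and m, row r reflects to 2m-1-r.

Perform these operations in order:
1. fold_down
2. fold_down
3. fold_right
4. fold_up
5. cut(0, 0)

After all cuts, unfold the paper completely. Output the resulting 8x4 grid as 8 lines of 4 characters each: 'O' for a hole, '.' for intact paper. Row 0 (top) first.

Answer: .OO.
.OO.
.OO.
.OO.
.OO.
.OO.
.OO.
.OO.

Derivation:
Op 1 fold_down: fold axis h@4; visible region now rows[4,8) x cols[0,4) = 4x4
Op 2 fold_down: fold axis h@6; visible region now rows[6,8) x cols[0,4) = 2x4
Op 3 fold_right: fold axis v@2; visible region now rows[6,8) x cols[2,4) = 2x2
Op 4 fold_up: fold axis h@7; visible region now rows[6,7) x cols[2,4) = 1x2
Op 5 cut(0, 0): punch at orig (6,2); cuts so far [(6, 2)]; region rows[6,7) x cols[2,4) = 1x2
Unfold 1 (reflect across h@7): 2 holes -> [(6, 2), (7, 2)]
Unfold 2 (reflect across v@2): 4 holes -> [(6, 1), (6, 2), (7, 1), (7, 2)]
Unfold 3 (reflect across h@6): 8 holes -> [(4, 1), (4, 2), (5, 1), (5, 2), (6, 1), (6, 2), (7, 1), (7, 2)]
Unfold 4 (reflect across h@4): 16 holes -> [(0, 1), (0, 2), (1, 1), (1, 2), (2, 1), (2, 2), (3, 1), (3, 2), (4, 1), (4, 2), (5, 1), (5, 2), (6, 1), (6, 2), (7, 1), (7, 2)]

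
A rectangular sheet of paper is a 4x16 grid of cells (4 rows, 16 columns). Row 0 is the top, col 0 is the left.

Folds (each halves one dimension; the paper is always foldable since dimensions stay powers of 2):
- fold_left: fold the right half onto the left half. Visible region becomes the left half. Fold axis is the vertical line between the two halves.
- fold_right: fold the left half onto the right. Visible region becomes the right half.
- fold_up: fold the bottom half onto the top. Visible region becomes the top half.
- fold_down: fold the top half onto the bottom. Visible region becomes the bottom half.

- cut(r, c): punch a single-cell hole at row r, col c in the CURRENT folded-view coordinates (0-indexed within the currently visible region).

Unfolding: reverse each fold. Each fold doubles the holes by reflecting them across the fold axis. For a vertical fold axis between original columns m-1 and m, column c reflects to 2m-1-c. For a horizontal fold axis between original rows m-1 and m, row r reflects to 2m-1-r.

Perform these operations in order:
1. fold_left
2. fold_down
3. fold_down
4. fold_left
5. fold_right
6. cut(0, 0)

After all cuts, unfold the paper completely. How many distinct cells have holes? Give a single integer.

Answer: 32

Derivation:
Op 1 fold_left: fold axis v@8; visible region now rows[0,4) x cols[0,8) = 4x8
Op 2 fold_down: fold axis h@2; visible region now rows[2,4) x cols[0,8) = 2x8
Op 3 fold_down: fold axis h@3; visible region now rows[3,4) x cols[0,8) = 1x8
Op 4 fold_left: fold axis v@4; visible region now rows[3,4) x cols[0,4) = 1x4
Op 5 fold_right: fold axis v@2; visible region now rows[3,4) x cols[2,4) = 1x2
Op 6 cut(0, 0): punch at orig (3,2); cuts so far [(3, 2)]; region rows[3,4) x cols[2,4) = 1x2
Unfold 1 (reflect across v@2): 2 holes -> [(3, 1), (3, 2)]
Unfold 2 (reflect across v@4): 4 holes -> [(3, 1), (3, 2), (3, 5), (3, 6)]
Unfold 3 (reflect across h@3): 8 holes -> [(2, 1), (2, 2), (2, 5), (2, 6), (3, 1), (3, 2), (3, 5), (3, 6)]
Unfold 4 (reflect across h@2): 16 holes -> [(0, 1), (0, 2), (0, 5), (0, 6), (1, 1), (1, 2), (1, 5), (1, 6), (2, 1), (2, 2), (2, 5), (2, 6), (3, 1), (3, 2), (3, 5), (3, 6)]
Unfold 5 (reflect across v@8): 32 holes -> [(0, 1), (0, 2), (0, 5), (0, 6), (0, 9), (0, 10), (0, 13), (0, 14), (1, 1), (1, 2), (1, 5), (1, 6), (1, 9), (1, 10), (1, 13), (1, 14), (2, 1), (2, 2), (2, 5), (2, 6), (2, 9), (2, 10), (2, 13), (2, 14), (3, 1), (3, 2), (3, 5), (3, 6), (3, 9), (3, 10), (3, 13), (3, 14)]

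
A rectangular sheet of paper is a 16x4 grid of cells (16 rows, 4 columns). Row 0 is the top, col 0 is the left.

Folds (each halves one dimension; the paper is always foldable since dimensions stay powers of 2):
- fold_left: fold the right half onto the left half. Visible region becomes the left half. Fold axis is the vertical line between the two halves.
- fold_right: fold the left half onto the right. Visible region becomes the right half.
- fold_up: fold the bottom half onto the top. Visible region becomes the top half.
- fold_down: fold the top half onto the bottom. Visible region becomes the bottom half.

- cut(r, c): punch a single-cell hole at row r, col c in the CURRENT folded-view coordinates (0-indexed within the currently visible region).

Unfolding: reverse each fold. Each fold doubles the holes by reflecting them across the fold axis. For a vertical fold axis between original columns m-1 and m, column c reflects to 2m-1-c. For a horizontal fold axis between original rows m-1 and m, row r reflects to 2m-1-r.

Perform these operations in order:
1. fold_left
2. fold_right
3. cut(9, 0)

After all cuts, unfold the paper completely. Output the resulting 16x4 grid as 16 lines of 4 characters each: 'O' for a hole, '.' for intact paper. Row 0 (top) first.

Op 1 fold_left: fold axis v@2; visible region now rows[0,16) x cols[0,2) = 16x2
Op 2 fold_right: fold axis v@1; visible region now rows[0,16) x cols[1,2) = 16x1
Op 3 cut(9, 0): punch at orig (9,1); cuts so far [(9, 1)]; region rows[0,16) x cols[1,2) = 16x1
Unfold 1 (reflect across v@1): 2 holes -> [(9, 0), (9, 1)]
Unfold 2 (reflect across v@2): 4 holes -> [(9, 0), (9, 1), (9, 2), (9, 3)]

Answer: ....
....
....
....
....
....
....
....
....
OOOO
....
....
....
....
....
....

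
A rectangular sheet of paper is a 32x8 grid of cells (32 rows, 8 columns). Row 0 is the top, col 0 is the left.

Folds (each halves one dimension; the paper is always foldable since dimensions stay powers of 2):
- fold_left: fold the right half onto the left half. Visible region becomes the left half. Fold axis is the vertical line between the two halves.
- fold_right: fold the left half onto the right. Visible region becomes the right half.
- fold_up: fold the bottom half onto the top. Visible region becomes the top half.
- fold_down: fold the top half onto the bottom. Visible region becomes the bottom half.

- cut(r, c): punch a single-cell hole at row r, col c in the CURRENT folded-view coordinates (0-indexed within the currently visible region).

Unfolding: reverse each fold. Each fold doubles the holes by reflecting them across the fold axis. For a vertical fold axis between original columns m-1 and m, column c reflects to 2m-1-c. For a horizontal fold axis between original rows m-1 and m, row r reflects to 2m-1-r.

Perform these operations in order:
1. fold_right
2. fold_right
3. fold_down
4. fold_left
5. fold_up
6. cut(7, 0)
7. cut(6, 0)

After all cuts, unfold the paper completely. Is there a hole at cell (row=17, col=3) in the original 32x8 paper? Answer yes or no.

Op 1 fold_right: fold axis v@4; visible region now rows[0,32) x cols[4,8) = 32x4
Op 2 fold_right: fold axis v@6; visible region now rows[0,32) x cols[6,8) = 32x2
Op 3 fold_down: fold axis h@16; visible region now rows[16,32) x cols[6,8) = 16x2
Op 4 fold_left: fold axis v@7; visible region now rows[16,32) x cols[6,7) = 16x1
Op 5 fold_up: fold axis h@24; visible region now rows[16,24) x cols[6,7) = 8x1
Op 6 cut(7, 0): punch at orig (23,6); cuts so far [(23, 6)]; region rows[16,24) x cols[6,7) = 8x1
Op 7 cut(6, 0): punch at orig (22,6); cuts so far [(22, 6), (23, 6)]; region rows[16,24) x cols[6,7) = 8x1
Unfold 1 (reflect across h@24): 4 holes -> [(22, 6), (23, 6), (24, 6), (25, 6)]
Unfold 2 (reflect across v@7): 8 holes -> [(22, 6), (22, 7), (23, 6), (23, 7), (24, 6), (24, 7), (25, 6), (25, 7)]
Unfold 3 (reflect across h@16): 16 holes -> [(6, 6), (6, 7), (7, 6), (7, 7), (8, 6), (8, 7), (9, 6), (9, 7), (22, 6), (22, 7), (23, 6), (23, 7), (24, 6), (24, 7), (25, 6), (25, 7)]
Unfold 4 (reflect across v@6): 32 holes -> [(6, 4), (6, 5), (6, 6), (6, 7), (7, 4), (7, 5), (7, 6), (7, 7), (8, 4), (8, 5), (8, 6), (8, 7), (9, 4), (9, 5), (9, 6), (9, 7), (22, 4), (22, 5), (22, 6), (22, 7), (23, 4), (23, 5), (23, 6), (23, 7), (24, 4), (24, 5), (24, 6), (24, 7), (25, 4), (25, 5), (25, 6), (25, 7)]
Unfold 5 (reflect across v@4): 64 holes -> [(6, 0), (6, 1), (6, 2), (6, 3), (6, 4), (6, 5), (6, 6), (6, 7), (7, 0), (7, 1), (7, 2), (7, 3), (7, 4), (7, 5), (7, 6), (7, 7), (8, 0), (8, 1), (8, 2), (8, 3), (8, 4), (8, 5), (8, 6), (8, 7), (9, 0), (9, 1), (9, 2), (9, 3), (9, 4), (9, 5), (9, 6), (9, 7), (22, 0), (22, 1), (22, 2), (22, 3), (22, 4), (22, 5), (22, 6), (22, 7), (23, 0), (23, 1), (23, 2), (23, 3), (23, 4), (23, 5), (23, 6), (23, 7), (24, 0), (24, 1), (24, 2), (24, 3), (24, 4), (24, 5), (24, 6), (24, 7), (25, 0), (25, 1), (25, 2), (25, 3), (25, 4), (25, 5), (25, 6), (25, 7)]
Holes: [(6, 0), (6, 1), (6, 2), (6, 3), (6, 4), (6, 5), (6, 6), (6, 7), (7, 0), (7, 1), (7, 2), (7, 3), (7, 4), (7, 5), (7, 6), (7, 7), (8, 0), (8, 1), (8, 2), (8, 3), (8, 4), (8, 5), (8, 6), (8, 7), (9, 0), (9, 1), (9, 2), (9, 3), (9, 4), (9, 5), (9, 6), (9, 7), (22, 0), (22, 1), (22, 2), (22, 3), (22, 4), (22, 5), (22, 6), (22, 7), (23, 0), (23, 1), (23, 2), (23, 3), (23, 4), (23, 5), (23, 6), (23, 7), (24, 0), (24, 1), (24, 2), (24, 3), (24, 4), (24, 5), (24, 6), (24, 7), (25, 0), (25, 1), (25, 2), (25, 3), (25, 4), (25, 5), (25, 6), (25, 7)]

Answer: no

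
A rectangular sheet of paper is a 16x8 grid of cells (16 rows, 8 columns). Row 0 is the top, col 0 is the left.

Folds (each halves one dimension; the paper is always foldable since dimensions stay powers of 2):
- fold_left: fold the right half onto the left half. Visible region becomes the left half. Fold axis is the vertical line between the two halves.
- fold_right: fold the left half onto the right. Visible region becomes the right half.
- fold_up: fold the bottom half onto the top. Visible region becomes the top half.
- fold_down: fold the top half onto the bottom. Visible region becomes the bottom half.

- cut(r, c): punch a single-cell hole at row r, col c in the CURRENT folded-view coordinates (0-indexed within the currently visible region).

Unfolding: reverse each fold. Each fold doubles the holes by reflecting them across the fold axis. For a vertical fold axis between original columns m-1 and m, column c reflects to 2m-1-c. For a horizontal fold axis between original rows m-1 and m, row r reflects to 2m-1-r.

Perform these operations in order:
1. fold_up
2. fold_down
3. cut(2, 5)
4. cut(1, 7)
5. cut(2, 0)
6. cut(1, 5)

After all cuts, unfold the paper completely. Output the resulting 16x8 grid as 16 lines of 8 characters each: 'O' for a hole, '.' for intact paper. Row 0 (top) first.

Answer: ........
O....O..
.....O.O
........
........
.....O.O
O....O..
........
........
O....O..
.....O.O
........
........
.....O.O
O....O..
........

Derivation:
Op 1 fold_up: fold axis h@8; visible region now rows[0,8) x cols[0,8) = 8x8
Op 2 fold_down: fold axis h@4; visible region now rows[4,8) x cols[0,8) = 4x8
Op 3 cut(2, 5): punch at orig (6,5); cuts so far [(6, 5)]; region rows[4,8) x cols[0,8) = 4x8
Op 4 cut(1, 7): punch at orig (5,7); cuts so far [(5, 7), (6, 5)]; region rows[4,8) x cols[0,8) = 4x8
Op 5 cut(2, 0): punch at orig (6,0); cuts so far [(5, 7), (6, 0), (6, 5)]; region rows[4,8) x cols[0,8) = 4x8
Op 6 cut(1, 5): punch at orig (5,5); cuts so far [(5, 5), (5, 7), (6, 0), (6, 5)]; region rows[4,8) x cols[0,8) = 4x8
Unfold 1 (reflect across h@4): 8 holes -> [(1, 0), (1, 5), (2, 5), (2, 7), (5, 5), (5, 7), (6, 0), (6, 5)]
Unfold 2 (reflect across h@8): 16 holes -> [(1, 0), (1, 5), (2, 5), (2, 7), (5, 5), (5, 7), (6, 0), (6, 5), (9, 0), (9, 5), (10, 5), (10, 7), (13, 5), (13, 7), (14, 0), (14, 5)]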